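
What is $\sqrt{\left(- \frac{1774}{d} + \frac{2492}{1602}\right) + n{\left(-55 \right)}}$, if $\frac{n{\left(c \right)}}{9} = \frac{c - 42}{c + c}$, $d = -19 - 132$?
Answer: $\frac{\sqrt{52740188270}}{49830} \approx 4.6087$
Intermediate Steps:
$d = -151$ ($d = -19 - 132 = -151$)
$n{\left(c \right)} = \frac{9 \left(-42 + c\right)}{2 c}$ ($n{\left(c \right)} = 9 \frac{c - 42}{c + c} = 9 \frac{-42 + c}{2 c} = \frac{9 \left(-42 + c\right)}{2 c}$)
$\sqrt{\left(- \frac{1774}{d} + \frac{2492}{1602}\right) + n{\left(-55 \right)}} = \sqrt{\left(- \frac{1774}{-151} + \frac{2492}{1602}\right) + \left(\frac{9}{2} - \frac{189}{-55}\right)} = \sqrt{\left(\left(-1774\right) \left(- \frac{1}{151}\right) + 2492 \cdot \frac{1}{1602}\right) + \left(\frac{9}{2} - - \frac{189}{55}\right)} = \sqrt{\left(\frac{1774}{151} + \frac{14}{9}\right) + \left(\frac{9}{2} + \frac{189}{55}\right)} = \sqrt{\frac{18080}{1359} + \frac{873}{110}} = \sqrt{\frac{3175207}{149490}} = \frac{\sqrt{52740188270}}{49830}$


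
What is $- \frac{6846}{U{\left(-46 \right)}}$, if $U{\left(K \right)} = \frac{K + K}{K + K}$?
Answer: $-6846$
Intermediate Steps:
$U{\left(K \right)} = 1$ ($U{\left(K \right)} = \frac{2 K}{2 K} = 2 K \frac{1}{2 K} = 1$)
$- \frac{6846}{U{\left(-46 \right)}} = - \frac{6846}{1} = - 6846 \cdot 1 = \left(-1\right) 6846 = -6846$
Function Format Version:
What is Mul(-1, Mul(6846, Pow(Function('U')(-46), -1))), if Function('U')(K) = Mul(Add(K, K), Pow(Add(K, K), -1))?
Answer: -6846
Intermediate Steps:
Function('U')(K) = 1 (Function('U')(K) = Mul(Mul(2, K), Pow(Mul(2, K), -1)) = Mul(Mul(2, K), Mul(Rational(1, 2), Pow(K, -1))) = 1)
Mul(-1, Mul(6846, Pow(Function('U')(-46), -1))) = Mul(-1, Mul(6846, Pow(1, -1))) = Mul(-1, Mul(6846, 1)) = Mul(-1, 6846) = -6846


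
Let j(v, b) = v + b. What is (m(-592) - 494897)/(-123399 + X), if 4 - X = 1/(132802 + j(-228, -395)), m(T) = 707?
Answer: 32660770005/8155113853 ≈ 4.0049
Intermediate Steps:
j(v, b) = b + v
X = 528715/132179 (X = 4 - 1/(132802 + (-395 - 228)) = 4 - 1/(132802 - 623) = 4 - 1/132179 = 528715/132179 ≈ 4.0000)
(m(-592) - 494897)/(-123399 + X) = (707 - 494897)/(-123399 + 528715/132179) = -494190/(-16310227706/132179) = -494190*(-132179/16310227706) = 32660770005/8155113853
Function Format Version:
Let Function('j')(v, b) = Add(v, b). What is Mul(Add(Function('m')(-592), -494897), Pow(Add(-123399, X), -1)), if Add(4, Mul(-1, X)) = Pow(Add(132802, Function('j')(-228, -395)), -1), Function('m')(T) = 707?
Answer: Rational(32660770005, 8155113853) ≈ 4.0049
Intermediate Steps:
Function('j')(v, b) = Add(b, v)
X = Rational(528715, 132179) (X = Add(4, Mul(-1, Pow(Add(132802, Add(-395, -228)), -1))) = Add(4, Mul(-1, Pow(Add(132802, -623), -1))) = Add(4, Mul(-1, Pow(132179, -1))) = Add(4, Mul(-1, Rational(1, 132179))) = Add(4, Rational(-1, 132179)) = Rational(528715, 132179) ≈ 4.0000)
Mul(Add(Function('m')(-592), -494897), Pow(Add(-123399, X), -1)) = Mul(Add(707, -494897), Pow(Add(-123399, Rational(528715, 132179)), -1)) = Mul(-494190, Pow(Rational(-16310227706, 132179), -1)) = Mul(-494190, Rational(-132179, 16310227706)) = Rational(32660770005, 8155113853)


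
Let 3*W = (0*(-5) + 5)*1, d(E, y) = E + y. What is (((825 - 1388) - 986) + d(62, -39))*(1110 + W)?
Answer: -5089210/3 ≈ -1.6964e+6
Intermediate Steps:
W = 5/3 (W = ((0*(-5) + 5)*1)/3 = ((0 + 5)*1)/3 = (5*1)/3 = (⅓)*5 = 5/3 ≈ 1.6667)
(((825 - 1388) - 986) + d(62, -39))*(1110 + W) = (((825 - 1388) - 986) + (62 - 39))*(1110 + 5/3) = ((-563 - 986) + 23)*(3335/3) = (-1549 + 23)*(3335/3) = -1526*3335/3 = -5089210/3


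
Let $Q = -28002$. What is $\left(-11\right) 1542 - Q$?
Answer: $11040$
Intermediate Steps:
$\left(-11\right) 1542 - Q = \left(-11\right) 1542 - -28002 = -16962 + 28002 = 11040$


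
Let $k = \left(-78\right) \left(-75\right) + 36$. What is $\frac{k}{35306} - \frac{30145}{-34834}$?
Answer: $\frac{634666147}{614924602} \approx 1.0321$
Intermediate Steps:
$k = 5886$ ($k = 5850 + 36 = 5886$)
$\frac{k}{35306} - \frac{30145}{-34834} = \frac{5886}{35306} - \frac{30145}{-34834} = 5886 \cdot \frac{1}{35306} - - \frac{30145}{34834} = \frac{2943}{17653} + \frac{30145}{34834} = \frac{634666147}{614924602}$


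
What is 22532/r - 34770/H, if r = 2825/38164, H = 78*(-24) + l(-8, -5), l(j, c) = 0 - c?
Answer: 1605552525266/5274275 ≈ 3.0441e+5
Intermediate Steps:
l(j, c) = -c
H = -1867 (H = 78*(-24) - 1*(-5) = -1872 + 5 = -1867)
r = 2825/38164 (r = 2825*(1/38164) = 2825/38164 ≈ 0.074023)
22532/r - 34770/H = 22532/(2825/38164) - 34770/(-1867) = 22532*(38164/2825) - 34770*(-1/1867) = 859911248/2825 + 34770/1867 = 1605552525266/5274275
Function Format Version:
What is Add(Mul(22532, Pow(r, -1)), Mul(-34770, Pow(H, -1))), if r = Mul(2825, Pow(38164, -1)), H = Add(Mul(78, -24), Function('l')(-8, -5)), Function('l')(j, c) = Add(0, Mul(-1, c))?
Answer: Rational(1605552525266, 5274275) ≈ 3.0441e+5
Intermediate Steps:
Function('l')(j, c) = Mul(-1, c)
H = -1867 (H = Add(Mul(78, -24), Mul(-1, -5)) = Add(-1872, 5) = -1867)
r = Rational(2825, 38164) (r = Mul(2825, Rational(1, 38164)) = Rational(2825, 38164) ≈ 0.074023)
Add(Mul(22532, Pow(r, -1)), Mul(-34770, Pow(H, -1))) = Add(Mul(22532, Pow(Rational(2825, 38164), -1)), Mul(-34770, Pow(-1867, -1))) = Add(Mul(22532, Rational(38164, 2825)), Mul(-34770, Rational(-1, 1867))) = Add(Rational(859911248, 2825), Rational(34770, 1867)) = Rational(1605552525266, 5274275)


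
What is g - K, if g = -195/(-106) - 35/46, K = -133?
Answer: 163442/1219 ≈ 134.08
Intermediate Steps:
g = 1315/1219 (g = -195*(-1/106) - 35*1/46 = 195/106 - 35/46 = 1315/1219 ≈ 1.0788)
g - K = 1315/1219 - 1*(-133) = 1315/1219 + 133 = 163442/1219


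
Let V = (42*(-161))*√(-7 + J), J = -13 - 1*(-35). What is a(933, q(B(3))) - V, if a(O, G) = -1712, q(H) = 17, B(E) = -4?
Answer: -1712 + 6762*√15 ≈ 24477.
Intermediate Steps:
J = 22 (J = -13 + 35 = 22)
V = -6762*√15 (V = (42*(-161))*√(-7 + 22) = -6762*√15 ≈ -26189.)
a(933, q(B(3))) - V = -1712 - (-6762)*√15 = -1712 + 6762*√15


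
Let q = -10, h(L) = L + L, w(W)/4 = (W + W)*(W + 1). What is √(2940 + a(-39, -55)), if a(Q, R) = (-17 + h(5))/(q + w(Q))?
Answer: √412563402118/11846 ≈ 54.222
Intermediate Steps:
w(W) = 8*W*(1 + W) (w(W) = 4*((W + W)*(W + 1)) = 4*((2*W)*(1 + W)) = 4*(2*W*(1 + W)) = 8*W*(1 + W))
h(L) = 2*L
a(Q, R) = -7/(-10 + 8*Q*(1 + Q)) (a(Q, R) = (-17 + 2*5)/(-10 + 8*Q*(1 + Q)) = (-17 + 10)/(-10 + 8*Q*(1 + Q)) = -7/(-10 + 8*Q*(1 + Q)))
√(2940 + a(-39, -55)) = √(2940 - 7/(-10 + 8*(-39)*(1 - 39))) = √(2940 - 7/(-10 + 8*(-39)*(-38))) = √(2940 - 7/(-10 + 11856)) = √(2940 - 7/11846) = √(34827233/11846) = √412563402118/11846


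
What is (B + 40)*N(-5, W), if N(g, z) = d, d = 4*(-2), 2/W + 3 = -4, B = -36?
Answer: -32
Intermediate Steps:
W = -2/7 (W = 2/(-3 - 4) = 2/(-7) = 2*(-⅐) = -2/7 ≈ -0.28571)
d = -8
N(g, z) = -8
(B + 40)*N(-5, W) = (-36 + 40)*(-8) = 4*(-8) = -32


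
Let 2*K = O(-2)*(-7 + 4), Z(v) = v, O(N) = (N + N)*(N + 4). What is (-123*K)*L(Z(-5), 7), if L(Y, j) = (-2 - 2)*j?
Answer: 41328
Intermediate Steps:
O(N) = 2*N*(4 + N) (O(N) = (2*N)*(4 + N) = 2*N*(4 + N))
L(Y, j) = -4*j
K = 12 (K = ((2*(-2)*(4 - 2))*(-7 + 4))/2 = ((2*(-2)*2)*(-3))/2 = (-8*(-3))/2 = (½)*24 = 12)
(-123*K)*L(Z(-5), 7) = (-123*12)*(-4*7) = -1476*(-28) = 41328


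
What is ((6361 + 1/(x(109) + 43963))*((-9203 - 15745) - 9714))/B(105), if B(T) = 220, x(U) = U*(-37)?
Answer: -1467327560987/1464100 ≈ -1.0022e+6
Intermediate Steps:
x(U) = -37*U
((6361 + 1/(x(109) + 43963))*((-9203 - 15745) - 9714))/B(105) = ((6361 + 1/(-37*109 + 43963))*((-9203 - 15745) - 9714))/220 = ((6361 + 1/(-4033 + 43963))*(-24948 - 9714))*(1/220) = ((6361 + 1/39930)*(-34662))*(1/220) = ((253994731/39930)*(-34662))*(1/220) = -1467327560987/6655*1/220 = -1467327560987/1464100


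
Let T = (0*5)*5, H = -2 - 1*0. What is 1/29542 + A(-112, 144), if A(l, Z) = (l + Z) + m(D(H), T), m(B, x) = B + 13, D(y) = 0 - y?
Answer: 1388475/29542 ≈ 47.000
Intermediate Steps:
H = -2 (H = -2 + 0 = -2)
T = 0 (T = 0*5 = 0)
D(y) = -y
m(B, x) = 13 + B
A(l, Z) = 15 + Z + l (A(l, Z) = (l + Z) + (13 - 1*(-2)) = (Z + l) + (13 + 2) = (Z + l) + 15 = 15 + Z + l)
1/29542 + A(-112, 144) = 1/29542 + (15 + 144 - 112) = 1/29542 + 47 = 1388475/29542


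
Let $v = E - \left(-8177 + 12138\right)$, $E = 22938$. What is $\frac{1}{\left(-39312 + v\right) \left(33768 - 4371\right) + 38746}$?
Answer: $- \frac{1}{597749249} \approx -1.6729 \cdot 10^{-9}$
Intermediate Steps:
$v = 18977$ ($v = 22938 - \left(-8177 + 12138\right) = 22938 - 3961 = 18977$)
$\frac{1}{\left(-39312 + v\right) \left(33768 - 4371\right) + 38746} = \frac{1}{\left(-39312 + 18977\right) \left(33768 - 4371\right) + 38746} = \frac{1}{\left(-20335\right) 29397 + 38746} = \frac{1}{-597787995 + 38746} = \frac{1}{-597749249} = - \frac{1}{597749249}$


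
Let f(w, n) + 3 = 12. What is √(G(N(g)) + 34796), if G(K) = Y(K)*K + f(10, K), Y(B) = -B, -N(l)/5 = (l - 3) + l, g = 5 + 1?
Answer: 2*√8195 ≈ 181.05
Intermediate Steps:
f(w, n) = 9 (f(w, n) = -3 + 12 = 9)
g = 6
N(l) = 15 - 10*l (N(l) = -5*((l - 3) + l) = -5*((-3 + l) + l) = -5*(-3 + 2*l) = 15 - 10*l)
G(K) = 9 - K² (G(K) = (-K)*K + 9 = -K² + 9 = 9 - K²)
√(G(N(g)) + 34796) = √((9 - (15 - 10*6)²) + 34796) = √((9 - (15 - 60)²) + 34796) = √((9 - 1*(-45)²) + 34796) = √((9 - 1*2025) + 34796) = √((9 - 2025) + 34796) = √(-2016 + 34796) = √32780 = 2*√8195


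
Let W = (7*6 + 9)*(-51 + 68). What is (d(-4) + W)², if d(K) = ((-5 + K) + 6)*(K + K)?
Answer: 793881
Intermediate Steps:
d(K) = 2*K*(1 + K) (d(K) = (1 + K)*(2*K) = 2*K*(1 + K))
W = 867 (W = (42 + 9)*17 = 51*17 = 867)
(d(-4) + W)² = (2*(-4)*(1 - 4) + 867)² = (2*(-4)*(-3) + 867)² = (24 + 867)² = 891² = 793881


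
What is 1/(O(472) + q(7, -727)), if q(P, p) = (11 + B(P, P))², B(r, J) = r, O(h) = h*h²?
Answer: 1/105154372 ≈ 9.5098e-9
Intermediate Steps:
O(h) = h³
q(P, p) = (11 + P)²
1/(O(472) + q(7, -727)) = 1/(472³ + (11 + 7)²) = 1/(105154048 + 18²) = 1/(105154048 + 324) = 1/105154372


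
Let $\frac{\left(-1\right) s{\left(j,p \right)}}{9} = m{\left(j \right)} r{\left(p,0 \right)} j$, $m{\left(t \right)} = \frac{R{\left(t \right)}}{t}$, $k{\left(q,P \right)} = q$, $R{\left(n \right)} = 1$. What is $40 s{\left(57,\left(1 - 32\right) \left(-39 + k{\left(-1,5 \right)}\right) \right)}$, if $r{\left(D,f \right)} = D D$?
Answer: $-553536000$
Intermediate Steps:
$r{\left(D,f \right)} = D^{2}$
$m{\left(t \right)} = \frac{1}{t}$ ($m{\left(t \right)} = 1 \frac{1}{t} = \frac{1}{t}$)
$s{\left(j,p \right)} = - 9 p^{2}$ ($s{\left(j,p \right)} = - 9 \frac{p^{2}}{j} j = - 9 p^{2}$)
$40 s{\left(57,\left(1 - 32\right) \left(-39 + k{\left(-1,5 \right)}\right) \right)} = 40 \left(- 9 \left(\left(1 - 32\right) \left(-39 - 1\right)\right)^{2}\right) = 40 \left(- 9 \left(\left(-31\right) \left(-40\right)\right)^{2}\right) = 40 \left(- 9 \cdot 1240^{2}\right) = 40 \left(\left(-9\right) 1537600\right) = 40 \left(-13838400\right) = -553536000$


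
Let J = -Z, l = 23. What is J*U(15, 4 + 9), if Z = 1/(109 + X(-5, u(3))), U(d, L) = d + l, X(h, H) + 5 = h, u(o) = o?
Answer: -38/99 ≈ -0.38384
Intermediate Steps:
X(h, H) = -5 + h
U(d, L) = 23 + d (U(d, L) = d + 23 = 23 + d)
Z = 1/99 (Z = 1/(109 + (-5 - 5)) = 1/(109 - 10) = 1/99 ≈ 0.010101)
J = -1/99 (J = -1*1/99 = -1/99 ≈ -0.010101)
J*U(15, 4 + 9) = -(23 + 15)/99 = -1/99*38 = -38/99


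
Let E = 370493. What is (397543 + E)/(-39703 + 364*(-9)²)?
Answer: -768036/10219 ≈ -75.158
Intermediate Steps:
(397543 + E)/(-39703 + 364*(-9)²) = (397543 + 370493)/(-39703 + 364*(-9)²) = 768036/(-39703 + 364*81) = 768036/(-39703 + 29484) = 768036/(-10219) = 768036*(-1/10219) = -768036/10219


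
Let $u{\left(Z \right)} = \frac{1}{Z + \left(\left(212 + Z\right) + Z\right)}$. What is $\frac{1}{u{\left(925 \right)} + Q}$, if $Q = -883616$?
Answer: $- \frac{2987}{2639360991} \approx -1.1317 \cdot 10^{-6}$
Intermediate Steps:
$u{\left(Z \right)} = \frac{1}{212 + 3 Z}$ ($u{\left(Z \right)} = \frac{1}{Z + \left(212 + 2 Z\right)} = \frac{1}{212 + 3 Z}$)
$\frac{1}{u{\left(925 \right)} + Q} = \frac{1}{\frac{1}{212 + 3 \cdot 925} - 883616} = \frac{1}{\frac{1}{212 + 2775} - 883616} = \frac{1}{\frac{1}{2987} - 883616} = \frac{1}{- \frac{2639360991}{2987}} = - \frac{2987}{2639360991}$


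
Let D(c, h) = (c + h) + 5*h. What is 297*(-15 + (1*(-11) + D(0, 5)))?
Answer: 1188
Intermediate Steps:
D(c, h) = c + 6*h
297*(-15 + (1*(-11) + D(0, 5))) = 297*(-15 + (1*(-11) + (0 + 6*5))) = 297*(-15 + (-11 + (0 + 30))) = 297*(-15 + (-11 + 30)) = 297*(-15 + 19) = 297*4 = 1188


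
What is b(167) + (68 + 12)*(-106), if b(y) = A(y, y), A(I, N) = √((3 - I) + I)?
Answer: -8480 + √3 ≈ -8478.3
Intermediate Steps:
A(I, N) = √3
b(y) = √3
b(167) + (68 + 12)*(-106) = √3 + (68 + 12)*(-106) = √3 + 80*(-106) = √3 - 8480 = -8480 + √3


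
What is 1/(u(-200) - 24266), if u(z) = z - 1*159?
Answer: -1/24625 ≈ -4.0609e-5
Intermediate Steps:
u(z) = -159 + z (u(z) = z - 159 = -159 + z)
1/(u(-200) - 24266) = 1/((-159 - 200) - 24266) = 1/(-359 - 24266) = 1/(-24625) = -1/24625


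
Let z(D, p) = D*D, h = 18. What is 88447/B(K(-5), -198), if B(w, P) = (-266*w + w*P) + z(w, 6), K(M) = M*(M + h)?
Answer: 88447/34385 ≈ 2.5723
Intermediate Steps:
z(D, p) = D**2
K(M) = M*(18 + M) (K(M) = M*(M + 18) = M*(18 + M))
B(w, P) = w**2 - 266*w + P*w (B(w, P) = (-266*w + w*P) + w**2 = (-266*w + P*w) + w**2 = w**2 - 266*w + P*w)
88447/B(K(-5), -198) = 88447/(((-5*(18 - 5))*(-266 - 198 - 5*(18 - 5)))) = 88447/(((-5*13)*(-266 - 198 - 5*13))) = 88447/((-65*(-266 - 198 - 65))) = 88447/((-65*(-529))) = 88447/34385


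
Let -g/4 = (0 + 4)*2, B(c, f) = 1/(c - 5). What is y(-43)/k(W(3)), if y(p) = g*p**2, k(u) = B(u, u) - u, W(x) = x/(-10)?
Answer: -31359040/59 ≈ -5.3151e+5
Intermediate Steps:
B(c, f) = 1/(-5 + c)
g = -32 (g = -4*(0 + 4)*2 = -16*2 = -4*8 = -32)
W(x) = -x/10 (W(x) = x*(-1/10) = -x/10)
k(u) = 1/(-5 + u) - u
y(p) = -32*p**2
y(-43)/k(W(3)) = (-32*(-43)**2)/(((1 - (-1/10*3)*(-5 - 1/10*3))/(-5 - 1/10*3))) = (-32*1849)/(((1 - 1*(-3/10)*(-5 - 3/10))/(-5 - 3/10))) = -59168*(-53/(10*(1 - 1*(-3/10)*(-53/10)))) = -59168*(-53/(10*(1 - 159/100))) = -59168/((-10/53*(-59/100))) = -59168/59/530 = -59168*530/59 = -31359040/59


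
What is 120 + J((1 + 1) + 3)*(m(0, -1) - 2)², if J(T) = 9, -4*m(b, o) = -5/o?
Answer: 3441/16 ≈ 215.06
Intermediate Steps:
m(b, o) = 5/(4*o) (m(b, o) = -(-5)/(4*o) = 5/(4*o))
120 + J((1 + 1) + 3)*(m(0, -1) - 2)² = 120 + 9*((5/4)/(-1) - 2)² = 120 + 9*((5/4)*(-1) - 2)² = 120 + 9*(-5/4 - 2)² = 120 + 9*(-13/4)² = 120 + 9*(169/16) = 120 + 1521/16 = 3441/16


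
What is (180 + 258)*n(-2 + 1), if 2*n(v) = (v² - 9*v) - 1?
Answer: 1971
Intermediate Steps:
n(v) = -½ + v²/2 - 9*v/2 (n(v) = ((v² - 9*v) - 1)/2 = (-1 + v² - 9*v)/2 = -½ + v²/2 - 9*v/2)
(180 + 258)*n(-2 + 1) = (180 + 258)*(-½ + (-2 + 1)²/2 - 9*(-2 + 1)/2) = 438*(-½ + (½)*(-1)² - 9/2*(-1)) = 438*(-½ + (½)*1 + 9/2) = 438*(-½ + ½ + 9/2) = 438*(9/2) = 1971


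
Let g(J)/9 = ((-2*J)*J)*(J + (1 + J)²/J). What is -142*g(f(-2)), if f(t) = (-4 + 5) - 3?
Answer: -25560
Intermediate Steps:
f(t) = -2 (f(t) = 1 - 3 = -2)
g(J) = -18*J²*(J + (1 + J)²/J) (g(J) = 9*(((-2*J)*J)*(J + (1 + J)²/J)) = 9*((-2*J²)*(J + (1 + J)²/J)) = 9*(-2*J²*(J + (1 + J)²/J)) = -18*J²*(J + (1 + J)²/J))
-142*g(f(-2)) = -(-2556)*(-2)*((-2)² + (1 - 2)²) = -(-2556)*(-2)*(4 + (-1)²) = -(-2556)*(-2)*(4 + 1) = -(-2556)*(-2)*5 = -142*180 = -25560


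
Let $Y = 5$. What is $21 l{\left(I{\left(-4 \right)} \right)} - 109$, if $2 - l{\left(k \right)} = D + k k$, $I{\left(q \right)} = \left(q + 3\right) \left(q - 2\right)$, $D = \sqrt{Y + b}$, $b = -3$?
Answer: $-823 - 21 \sqrt{2} \approx -852.7$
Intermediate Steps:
$D = \sqrt{2}$ ($D = \sqrt{5 - 3} = \sqrt{2} \approx 1.4142$)
$I{\left(q \right)} = \left(-2 + q\right) \left(3 + q\right)$ ($I{\left(q \right)} = \left(3 + q\right) \left(-2 + q\right) = \left(-2 + q\right) \left(3 + q\right)$)
$l{\left(k \right)} = 2 - \sqrt{2} - k^{2}$ ($l{\left(k \right)} = 2 - \left(\sqrt{2} + k k\right) = 2 - \left(\sqrt{2} + k^{2}\right) = 2 - \sqrt{2} - k^{2}$)
$21 l{\left(I{\left(-4 \right)} \right)} - 109 = 21 \left(2 - \sqrt{2} - \left(-6 - 4 + \left(-4\right)^{2}\right)^{2}\right) - 109 = 21 \left(2 - \sqrt{2} - \left(-6 - 4 + 16\right)^{2}\right) - 109 = 21 \left(2 - \sqrt{2} - 6^{2}\right) - 109 = 21 \left(2 - \sqrt{2} - 36\right) - 109 = 21 \left(-34 - \sqrt{2}\right) - 109 = \left(-714 - 21 \sqrt{2}\right) - 109 = -823 - 21 \sqrt{2}$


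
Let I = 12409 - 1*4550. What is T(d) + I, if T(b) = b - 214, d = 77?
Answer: 7722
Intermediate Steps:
I = 7859 (I = 12409 - 4550 = 7859)
T(b) = -214 + b
T(d) + I = (-214 + 77) + 7859 = -137 + 7859 = 7722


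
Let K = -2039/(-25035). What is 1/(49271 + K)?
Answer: 25035/1233501524 ≈ 2.0296e-5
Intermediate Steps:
K = 2039/25035 (K = -2039*(-1/25035) = 2039/25035 ≈ 0.081446)
1/(49271 + K) = 1/(49271 + 2039/25035) = 1/(1233501524/25035) = 25035/1233501524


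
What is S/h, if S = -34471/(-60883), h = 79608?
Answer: 34471/4846773864 ≈ 7.1122e-6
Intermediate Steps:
S = 34471/60883 (S = -34471*(-1/60883) = 34471/60883 ≈ 0.56618)
S/h = (34471/60883)/79608 = (34471/60883)*(1/79608) = 34471/4846773864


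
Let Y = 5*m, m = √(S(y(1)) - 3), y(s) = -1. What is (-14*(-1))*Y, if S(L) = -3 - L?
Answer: 70*I*√5 ≈ 156.52*I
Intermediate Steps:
m = I*√5 (m = √((-3 - 1*(-1)) - 3) = √((-3 + 1) - 3) = √(-2 - 3) = √(-5) = I*√5 ≈ 2.2361*I)
Y = 5*I*√5 (Y = 5*(I*√5) = 5*I*√5 ≈ 11.18*I)
(-14*(-1))*Y = (-14*(-1))*(5*I*√5) = 14*(5*I*√5) = 70*I*√5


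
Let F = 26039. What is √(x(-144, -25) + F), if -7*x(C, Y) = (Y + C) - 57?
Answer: √1277493/7 ≈ 161.47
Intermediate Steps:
x(C, Y) = 57/7 - C/7 - Y/7 (x(C, Y) = -((Y + C) - 57)/7 = -((C + Y) - 57)/7 = -(-57 + C + Y)/7 = 57/7 - C/7 - Y/7)
√(x(-144, -25) + F) = √((57/7 - ⅐*(-144) - ⅐*(-25)) + 26039) = √((57/7 + 144/7 + 25/7) + 26039) = √(226/7 + 26039) = √(182499/7) = √1277493/7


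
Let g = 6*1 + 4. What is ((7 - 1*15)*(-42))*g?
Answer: 3360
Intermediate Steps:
g = 10 (g = 6 + 4 = 10)
((7 - 1*15)*(-42))*g = ((7 - 1*15)*(-42))*10 = ((7 - 15)*(-42))*10 = -8*(-42)*10 = 336*10 = 3360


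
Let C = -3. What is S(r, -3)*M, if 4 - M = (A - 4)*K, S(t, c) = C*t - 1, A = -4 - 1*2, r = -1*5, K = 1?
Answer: 196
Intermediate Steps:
r = -5
A = -6 (A = -4 - 2 = -6)
S(t, c) = -1 - 3*t (S(t, c) = -3*t - 1 = -1 - 3*t)
M = 14 (M = 4 - (-6 - 4) = 4 - (-10) = 4 - 1*(-10) = 4 + 10 = 14)
S(r, -3)*M = (-1 - 3*(-5))*14 = (-1 + 15)*14 = 14*14 = 196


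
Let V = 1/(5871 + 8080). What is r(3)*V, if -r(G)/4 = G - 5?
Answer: 8/13951 ≈ 0.00057344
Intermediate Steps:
r(G) = 20 - 4*G (r(G) = -4*(G - 5) = -4*(-5 + G) = 20 - 4*G)
V = 1/13951 ≈ 7.1679e-5
r(3)*V = (20 - 4*3)*(1/13951) = (20 - 12)*(1/13951) = 8*(1/13951) = 8/13951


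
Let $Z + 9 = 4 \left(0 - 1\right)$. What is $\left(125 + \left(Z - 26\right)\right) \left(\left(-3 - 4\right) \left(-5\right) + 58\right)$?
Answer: $7998$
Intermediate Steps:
$Z = -13$ ($Z = -9 + 4 \left(0 - 1\right) = -9 + 4 \left(-1\right) = -9 - 4 = -13$)
$\left(125 + \left(Z - 26\right)\right) \left(\left(-3 - 4\right) \left(-5\right) + 58\right) = \left(125 - 39\right) \left(\left(-3 - 4\right) \left(-5\right) + 58\right) = \left(125 - 39\right) \left(\left(-7\right) \left(-5\right) + 58\right) = 86 \left(35 + 58\right) = 86 \cdot 93 = 7998$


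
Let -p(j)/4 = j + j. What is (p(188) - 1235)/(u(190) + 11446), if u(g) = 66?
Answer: -2739/11512 ≈ -0.23793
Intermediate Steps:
p(j) = -8*j (p(j) = -4*(j + j) = -8*j)
(p(188) - 1235)/(u(190) + 11446) = (-8*188 - 1235)/(66 + 11446) = (-1504 - 1235)/11512 = -2739*1/11512 = -2739/11512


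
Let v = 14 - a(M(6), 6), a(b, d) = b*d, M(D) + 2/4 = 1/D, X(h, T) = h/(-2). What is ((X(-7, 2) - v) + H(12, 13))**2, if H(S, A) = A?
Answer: 1/4 ≈ 0.25000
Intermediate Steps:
X(h, T) = -h/2 (X(h, T) = h*(-1/2) = -h/2)
M(D) = -1/2 + 1/D
v = 16 (v = 14 - (1/2)*(2 - 1*6)/6*6 = 14 - (1/2)*(1/6)*(2 - 6)*6 = 14 - (1/2)*(1/6)*(-4)*6 = 14 - (-1)*6/3 = 14 - 1*(-2) = 14 + 2 = 16)
((X(-7, 2) - v) + H(12, 13))**2 = ((-1/2*(-7) - 1*16) + 13)**2 = ((7/2 - 16) + 13)**2 = (-25/2 + 13)**2 = (1/2)**2 = 1/4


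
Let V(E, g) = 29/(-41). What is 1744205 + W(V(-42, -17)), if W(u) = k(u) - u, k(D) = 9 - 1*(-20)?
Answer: 71513623/41 ≈ 1.7442e+6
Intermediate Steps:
k(D) = 29 (k(D) = 9 + 20 = 29)
V(E, g) = -29/41 (V(E, g) = 29*(-1/41) = -29/41)
W(u) = 29 - u
1744205 + W(V(-42, -17)) = 1744205 + (29 - 1*(-29/41)) = 1744205 + (29 + 29/41) = 1744205 + 1218/41 = 71513623/41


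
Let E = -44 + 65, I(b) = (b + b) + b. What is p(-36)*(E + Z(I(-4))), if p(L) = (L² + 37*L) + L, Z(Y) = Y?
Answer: -648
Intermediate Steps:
I(b) = 3*b (I(b) = 2*b + b = 3*b)
p(L) = L² + 38*L
E = 21
p(-36)*(E + Z(I(-4))) = (-36*(38 - 36))*(21 + 3*(-4)) = (-36*2)*(21 - 12) = -72*9 = -648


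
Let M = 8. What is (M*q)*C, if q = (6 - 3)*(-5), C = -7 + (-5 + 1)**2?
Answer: -1080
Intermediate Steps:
C = 9 (C = -7 + (-4)**2 = -7 + 16 = 9)
q = -15 (q = 3*(-5) = -15)
(M*q)*C = (8*(-15))*9 = -120*9 = -1080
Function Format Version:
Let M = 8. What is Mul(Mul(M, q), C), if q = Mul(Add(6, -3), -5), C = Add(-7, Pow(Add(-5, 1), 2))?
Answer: -1080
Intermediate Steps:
C = 9 (C = Add(-7, Pow(-4, 2)) = Add(-7, 16) = 9)
q = -15 (q = Mul(3, -5) = -15)
Mul(Mul(M, q), C) = Mul(Mul(8, -15), 9) = Mul(-120, 9) = -1080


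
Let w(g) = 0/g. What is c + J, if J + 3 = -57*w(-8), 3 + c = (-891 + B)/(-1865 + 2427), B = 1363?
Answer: -1450/281 ≈ -5.1601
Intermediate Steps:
w(g) = 0
c = -607/281 (c = -3 + (-891 + 1363)/(-1865 + 2427) = -3 + 472/562 = -3 + 472*(1/562) = -3 + 236/281 = -607/281 ≈ -2.1601)
J = -3 (J = -3 - 57*0 = -3 + 0 = -3)
c + J = -607/281 - 3 = -1450/281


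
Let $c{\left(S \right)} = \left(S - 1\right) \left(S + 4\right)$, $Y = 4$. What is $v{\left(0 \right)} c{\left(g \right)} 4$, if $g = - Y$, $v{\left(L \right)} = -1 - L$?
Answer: $0$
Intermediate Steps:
$g = -4$ ($g = \left(-1\right) 4 = -4$)
$c{\left(S \right)} = \left(-1 + S\right) \left(4 + S\right)$
$v{\left(0 \right)} c{\left(g \right)} 4 = \left(-1 - 0\right) \left(-4 + \left(-4\right)^{2} + 3 \left(-4\right)\right) 4 = \left(-1 + 0\right) \left(-4 + 16 - 12\right) 4 = \left(-1\right) 0 \cdot 4 = 0 \cdot 4 = 0$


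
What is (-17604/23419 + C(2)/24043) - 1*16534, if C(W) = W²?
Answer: -9310107082374/563063017 ≈ -16535.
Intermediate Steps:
(-17604/23419 + C(2)/24043) - 1*16534 = (-17604/23419 + 2²/24043) - 1*16534 = (-17604*1/23419 + 4*(1/24043)) - 16534 = (-17604/23419 + 4/24043) - 16534 = -423159296/563063017 - 16534 = -9310107082374/563063017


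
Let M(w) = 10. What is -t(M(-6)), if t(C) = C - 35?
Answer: 25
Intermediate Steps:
t(C) = -35 + C
-t(M(-6)) = -(-35 + 10) = -1*(-25) = 25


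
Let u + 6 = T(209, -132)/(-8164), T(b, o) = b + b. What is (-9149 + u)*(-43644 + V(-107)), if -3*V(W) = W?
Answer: 1629683492725/4082 ≈ 3.9924e+8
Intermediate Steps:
V(W) = -W/3
T(b, o) = 2*b
u = -24701/4082 (u = -6 + (2*209)/(-8164) = -6 + 418*(-1/8164) = -6 - 209/4082 = -24701/4082 ≈ -6.0512)
(-9149 + u)*(-43644 + V(-107)) = (-9149 - 24701/4082)*(-43644 - ⅓*(-107)) = -37370919*(-43644 + 107/3)/4082 = -37370919/4082*(-130825/3) = 1629683492725/4082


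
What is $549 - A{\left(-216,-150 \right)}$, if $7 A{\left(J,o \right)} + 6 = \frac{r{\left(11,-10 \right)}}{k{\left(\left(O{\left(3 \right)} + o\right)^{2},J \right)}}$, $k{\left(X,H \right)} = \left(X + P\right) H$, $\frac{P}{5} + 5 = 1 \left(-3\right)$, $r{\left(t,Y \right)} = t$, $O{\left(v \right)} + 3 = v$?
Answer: $\frac{18672884651}{33959520} \approx 549.86$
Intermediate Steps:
$O{\left(v \right)} = -3 + v$
$P = -40$ ($P = -25 + 5 \cdot 1 \left(-3\right) = -25 + 5 \left(-3\right) = -25 - 15 = -40$)
$k{\left(X,H \right)} = H \left(-40 + X\right)$ ($k{\left(X,H \right)} = \left(X - 40\right) H = \left(-40 + X\right) H = H \left(-40 + X\right)$)
$A{\left(J,o \right)} = - \frac{6}{7} + \frac{11}{7 J \left(-40 + o^{2}\right)}$ ($A{\left(J,o \right)} = - \frac{6}{7} + \frac{11 \frac{1}{J \left(-40 + \left(\left(-3 + 3\right) + o\right)^{2}\right)}}{7} = - \frac{6}{7} + \frac{11 \frac{1}{J \left(-40 + \left(0 + o\right)^{2}\right)}}{7} = - \frac{6}{7} + \frac{11 \frac{1}{J \left(-40 + o^{2}\right)}}{7} = - \frac{6}{7} + \frac{11 \frac{1}{J} \frac{1}{-40 + o^{2}}}{7} = - \frac{6}{7} + \frac{11}{7 J \left(-40 + o^{2}\right)}$)
$549 - A{\left(-216,-150 \right)} = 549 - \frac{11 - - 1296 \left(-40 + \left(-150\right)^{2}\right)}{7 \left(-216\right) \left(-40 + \left(-150\right)^{2}\right)} = 549 - \frac{1}{7} \left(- \frac{1}{216}\right) \frac{1}{-40 + 22500} \left(11 - - 1296 \left(-40 + 22500\right)\right) = 549 - \frac{1}{7} \left(- \frac{1}{216}\right) \frac{1}{22460} \left(11 - \left(-1296\right) 22460\right) = 549 - \frac{1}{7} \left(- \frac{1}{216}\right) \frac{1}{22460} \left(11 + 29108160\right) = 549 - \frac{1}{7} \left(- \frac{1}{216}\right) \frac{1}{22460} \cdot 29108171 = 549 - - \frac{29108171}{33959520} = 549 + \frac{29108171}{33959520} = \frac{18672884651}{33959520}$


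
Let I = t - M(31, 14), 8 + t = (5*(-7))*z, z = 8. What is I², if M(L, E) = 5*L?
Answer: 196249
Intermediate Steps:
t = -288 (t = -8 + (5*(-7))*8 = -8 - 35*8 = -8 - 280 = -288)
I = -443 (I = -288 - 5*31 = -288 - 1*155 = -288 - 155 = -443)
I² = (-443)² = 196249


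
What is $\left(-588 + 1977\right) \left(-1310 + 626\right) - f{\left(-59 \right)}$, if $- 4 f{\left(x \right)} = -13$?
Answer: $- \frac{3800317}{4} \approx -9.5008 \cdot 10^{5}$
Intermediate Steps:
$f{\left(x \right)} = \frac{13}{4}$ ($f{\left(x \right)} = \left(- \frac{1}{4}\right) \left(-13\right) = \frac{13}{4}$)
$\left(-588 + 1977\right) \left(-1310 + 626\right) - f{\left(-59 \right)} = \left(-588 + 1977\right) \left(-1310 + 626\right) - \frac{13}{4} = 1389 \left(-684\right) - \frac{13}{4} = -950076 - \frac{13}{4} = - \frac{3800317}{4}$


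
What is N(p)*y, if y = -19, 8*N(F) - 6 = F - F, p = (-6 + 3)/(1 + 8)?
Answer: -57/4 ≈ -14.250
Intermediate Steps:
p = -⅓ (p = -3/9 = -3*⅑ = -⅓ ≈ -0.33333)
N(F) = ¾ (N(F) = ¾ + (F - F)/8 = ¾ + (⅛)*0 = ¾ + 0 = ¾)
N(p)*y = (¾)*(-19) = -57/4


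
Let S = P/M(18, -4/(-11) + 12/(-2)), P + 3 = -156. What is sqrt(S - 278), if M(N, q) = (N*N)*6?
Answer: I*sqrt(360394)/36 ≈ 16.676*I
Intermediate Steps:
P = -159 (P = -3 - 156 = -159)
M(N, q) = 6*N**2 (M(N, q) = N**2*6 = 6*N**2)
S = -53/648 (S = -159/(6*18**2) = -159/(6*324) = -159/1944 = -159*1/1944 = -53/648 ≈ -0.081790)
sqrt(S - 278) = sqrt(-53/648 - 278) = sqrt(-180197/648) = I*sqrt(360394)/36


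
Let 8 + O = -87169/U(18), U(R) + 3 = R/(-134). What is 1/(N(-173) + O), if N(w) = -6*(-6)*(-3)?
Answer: 210/5815963 ≈ 3.6107e-5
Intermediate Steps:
N(w) = -108 (N(w) = 36*(-3) = -108)
U(R) = -3 - R/134 (U(R) = -3 + R/(-134) = -3 + R*(-1/134) = -3 - R/134)
O = 5838643/210 (O = -8 - 87169/(-3 - 1/134*18) = -8 - 87169/(-3 - 9/67) = -8 - 87169/(-210/67) = -8 - 87169*(-67/210) = -8 + 5840323/210 = 5838643/210 ≈ 27803.)
1/(N(-173) + O) = 1/(-108 + 5838643/210) = 1/(5815963/210) = 210/5815963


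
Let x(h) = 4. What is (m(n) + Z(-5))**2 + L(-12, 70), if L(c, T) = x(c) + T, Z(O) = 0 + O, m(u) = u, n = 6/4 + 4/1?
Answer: 297/4 ≈ 74.250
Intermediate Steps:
n = 11/2 (n = 6*(1/4) + 4*1 = 3/2 + 4 = 11/2 ≈ 5.5000)
Z(O) = O
L(c, T) = 4 + T
(m(n) + Z(-5))**2 + L(-12, 70) = (11/2 - 5)**2 + (4 + 70) = (1/2)**2 + 74 = 1/4 + 74 = 297/4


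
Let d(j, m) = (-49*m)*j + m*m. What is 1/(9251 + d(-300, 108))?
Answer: 1/1608515 ≈ 6.2169e-7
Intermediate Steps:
d(j, m) = m**2 - 49*j*m (d(j, m) = -49*j*m + m**2 = m**2 - 49*j*m)
1/(9251 + d(-300, 108)) = 1/(9251 + 108*(108 - 49*(-300))) = 1/(9251 + 108*(108 + 14700)) = 1/(9251 + 108*14808) = 1/(9251 + 1599264) = 1/1608515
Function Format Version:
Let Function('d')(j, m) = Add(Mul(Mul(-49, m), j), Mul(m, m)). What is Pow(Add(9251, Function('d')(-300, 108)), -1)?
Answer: Rational(1, 1608515) ≈ 6.2169e-7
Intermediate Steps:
Function('d')(j, m) = Add(Pow(m, 2), Mul(-49, j, m)) (Function('d')(j, m) = Add(Mul(-49, j, m), Pow(m, 2)) = Add(Pow(m, 2), Mul(-49, j, m)))
Pow(Add(9251, Function('d')(-300, 108)), -1) = Pow(Add(9251, Mul(108, Add(108, Mul(-49, -300)))), -1) = Pow(Add(9251, Mul(108, Add(108, 14700))), -1) = Pow(Add(9251, Mul(108, 14808)), -1) = Pow(Add(9251, 1599264), -1) = Pow(1608515, -1) = Rational(1, 1608515)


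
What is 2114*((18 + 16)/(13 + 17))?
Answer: 35938/15 ≈ 2395.9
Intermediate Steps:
2114*((18 + 16)/(13 + 17)) = 2114*(34/30) = 2114*(34*(1/30)) = 2114*(17/15) = 35938/15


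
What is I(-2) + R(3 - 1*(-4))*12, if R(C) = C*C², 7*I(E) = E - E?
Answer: 4116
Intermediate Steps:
I(E) = 0 (I(E) = (E - E)/7 = (⅐)*0 = 0)
R(C) = C³
I(-2) + R(3 - 1*(-4))*12 = 0 + (3 - 1*(-4))³*12 = 0 + (3 + 4)³*12 = 0 + 7³*12 = 0 + 343*12 = 0 + 4116 = 4116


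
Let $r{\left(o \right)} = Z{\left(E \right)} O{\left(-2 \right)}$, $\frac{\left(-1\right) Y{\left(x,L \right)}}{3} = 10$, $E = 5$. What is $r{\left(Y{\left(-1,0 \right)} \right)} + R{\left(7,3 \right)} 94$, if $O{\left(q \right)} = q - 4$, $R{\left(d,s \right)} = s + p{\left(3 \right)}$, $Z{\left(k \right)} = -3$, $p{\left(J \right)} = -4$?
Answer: $-76$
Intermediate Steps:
$Y{\left(x,L \right)} = -30$ ($Y{\left(x,L \right)} = \left(-3\right) 10 = -30$)
$R{\left(d,s \right)} = -4 + s$ ($R{\left(d,s \right)} = s - 4 = -4 + s$)
$O{\left(q \right)} = -4 + q$ ($O{\left(q \right)} = q - 4 = -4 + q$)
$r{\left(o \right)} = 18$ ($r{\left(o \right)} = - 3 \left(-4 - 2\right) = \left(-3\right) \left(-6\right) = 18$)
$r{\left(Y{\left(-1,0 \right)} \right)} + R{\left(7,3 \right)} 94 = 18 + \left(-4 + 3\right) 94 = 18 - 94 = -76$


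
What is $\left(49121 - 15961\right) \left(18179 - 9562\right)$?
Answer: $285739720$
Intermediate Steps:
$\left(49121 - 15961\right) \left(18179 - 9562\right) = 33160 \cdot 8617 = 285739720$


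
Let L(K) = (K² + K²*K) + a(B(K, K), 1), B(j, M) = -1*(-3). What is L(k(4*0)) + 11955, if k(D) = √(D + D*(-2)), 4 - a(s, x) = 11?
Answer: 11948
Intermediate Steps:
B(j, M) = 3
a(s, x) = -7 (a(s, x) = 4 - 1*11 = 4 - 11 = -7)
k(D) = √(-D) (k(D) = √(D - 2*D) = √(-D))
L(K) = -7 + K² + K³ (L(K) = (K² + K²*K) - 7 = (K² + K³) - 7 = -7 + K² + K³)
L(k(4*0)) + 11955 = (-7 + (√(-4*0))² + (√(-4*0))³) + 11955 = (-7 + (√(-1*0))² + (√(-1*0))³) + 11955 = (-7 + (√0)² + (√0)³) + 11955 = (-7 + 0² + 0³) + 11955 = (-7 + 0 + 0) + 11955 = -7 + 11955 = 11948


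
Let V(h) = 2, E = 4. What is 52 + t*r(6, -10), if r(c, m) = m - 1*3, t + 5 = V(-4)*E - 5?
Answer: 78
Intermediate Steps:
t = -2 (t = -5 + (2*4 - 5) = -5 + (8 - 5) = -5 + 3 = -2)
r(c, m) = -3 + m (r(c, m) = m - 3 = -3 + m)
52 + t*r(6, -10) = 52 - 2*(-3 - 10) = 52 - 2*(-13) = 52 + 26 = 78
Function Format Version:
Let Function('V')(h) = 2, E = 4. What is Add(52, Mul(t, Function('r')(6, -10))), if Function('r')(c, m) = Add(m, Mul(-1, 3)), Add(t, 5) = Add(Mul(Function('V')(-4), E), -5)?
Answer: 78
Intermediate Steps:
t = -2 (t = Add(-5, Add(Mul(2, 4), -5)) = Add(-5, Add(8, -5)) = Add(-5, 3) = -2)
Function('r')(c, m) = Add(-3, m) (Function('r')(c, m) = Add(m, -3) = Add(-3, m))
Add(52, Mul(t, Function('r')(6, -10))) = Add(52, Mul(-2, Add(-3, -10))) = Add(52, Mul(-2, -13)) = Add(52, 26) = 78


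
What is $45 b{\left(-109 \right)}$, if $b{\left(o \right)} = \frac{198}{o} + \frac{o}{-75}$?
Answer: $- \frac{8907}{545} \approx -16.343$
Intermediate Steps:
$b{\left(o \right)} = \frac{198}{o} - \frac{o}{75}$ ($b{\left(o \right)} = \frac{198}{o} + o \left(- \frac{1}{75}\right) = \frac{198}{o} - \frac{o}{75}$)
$45 b{\left(-109 \right)} = 45 \left(\frac{198}{-109} - - \frac{109}{75}\right) = 45 \left(198 \left(- \frac{1}{109}\right) + \frac{109}{75}\right) = 45 \left(- \frac{198}{109} + \frac{109}{75}\right) = 45 \left(- \frac{2969}{8175}\right) = - \frac{8907}{545}$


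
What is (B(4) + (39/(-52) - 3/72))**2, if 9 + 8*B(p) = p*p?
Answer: 1/144 ≈ 0.0069444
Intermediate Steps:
B(p) = -9/8 + p**2/8 (B(p) = -9/8 + (p*p)/8 = -9/8 + p**2/8)
(B(4) + (39/(-52) - 3/72))**2 = ((-9/8 + (1/8)*4**2) + (39/(-52) - 3/72))**2 = ((-9/8 + (1/8)*16) + (39*(-1/52) - 3*1/72))**2 = ((-9/8 + 2) + (-3/4 - 1/24))**2 = (7/8 - 19/24)**2 = (1/12)**2 = 1/144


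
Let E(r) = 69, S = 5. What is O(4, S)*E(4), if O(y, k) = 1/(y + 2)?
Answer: 23/2 ≈ 11.500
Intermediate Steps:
O(y, k) = 1/(2 + y)
O(4, S)*E(4) = 69/(2 + 4) = 69/6 = (⅙)*69 = 23/2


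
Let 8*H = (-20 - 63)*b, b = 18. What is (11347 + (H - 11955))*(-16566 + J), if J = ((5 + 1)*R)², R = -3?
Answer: 25816659/2 ≈ 1.2908e+7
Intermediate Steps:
H = -747/4 (H = ((-20 - 63)*18)/8 = (-83*18)/8 = (⅛)*(-1494) = -747/4 ≈ -186.75)
J = 324 (J = ((5 + 1)*(-3))² = (6*(-3))² = (-18)² = 324)
(11347 + (H - 11955))*(-16566 + J) = (11347 + (-747/4 - 11955))*(-16566 + 324) = (11347 - 48567/4)*(-16242) = -3179/4*(-16242) = 25816659/2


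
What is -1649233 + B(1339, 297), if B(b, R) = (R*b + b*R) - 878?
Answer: -854745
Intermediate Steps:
B(b, R) = -878 + 2*R*b (B(b, R) = (R*b + R*b) - 878 = 2*R*b - 878 = -878 + 2*R*b)
-1649233 + B(1339, 297) = -1649233 + (-878 + 2*297*1339) = -1649233 + (-878 + 795366) = -1649233 + 794488 = -854745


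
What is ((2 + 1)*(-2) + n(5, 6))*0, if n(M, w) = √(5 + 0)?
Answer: 0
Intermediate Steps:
n(M, w) = √5
((2 + 1)*(-2) + n(5, 6))*0 = ((2 + 1)*(-2) + √5)*0 = (3*(-2) + √5)*0 = (-6 + √5)*0 = 0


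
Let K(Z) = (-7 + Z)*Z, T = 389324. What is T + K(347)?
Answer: 507304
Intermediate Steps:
K(Z) = Z*(-7 + Z)
T + K(347) = 389324 + 347*(-7 + 347) = 389324 + 347*340 = 389324 + 117980 = 507304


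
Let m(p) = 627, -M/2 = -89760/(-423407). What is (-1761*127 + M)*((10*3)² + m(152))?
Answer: -144597562164423/423407 ≈ -3.4151e+8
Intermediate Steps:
M = -179520/423407 (M = -(-179520)/(-423407) = -(-179520)*(-1)/423407 = -2*89760/423407 = -179520/423407 ≈ -0.42399)
(-1761*127 + M)*((10*3)² + m(152)) = (-1761*127 - 179520/423407)*((10*3)² + 627) = (-223647 - 179520/423407)*(30² + 627) = -94693884849*(900 + 627)/423407 = -94693884849/423407*1527 = -144597562164423/423407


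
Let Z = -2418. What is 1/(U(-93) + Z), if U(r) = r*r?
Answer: 1/6231 ≈ 0.00016049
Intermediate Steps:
U(r) = r**2
1/(U(-93) + Z) = 1/((-93)**2 - 2418) = 1/(8649 - 2418) = 1/6231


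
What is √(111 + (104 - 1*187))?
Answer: 2*√7 ≈ 5.2915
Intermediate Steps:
√(111 + (104 - 1*187)) = √(111 + (104 - 187)) = √(111 - 83) = √28 = 2*√7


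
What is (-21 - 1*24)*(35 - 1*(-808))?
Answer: -37935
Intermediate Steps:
(-21 - 1*24)*(35 - 1*(-808)) = (-21 - 24)*(35 + 808) = -45*843 = -37935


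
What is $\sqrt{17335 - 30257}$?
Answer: $i \sqrt{12922} \approx 113.67 i$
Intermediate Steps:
$\sqrt{17335 - 30257} = \sqrt{-12922} = i \sqrt{12922}$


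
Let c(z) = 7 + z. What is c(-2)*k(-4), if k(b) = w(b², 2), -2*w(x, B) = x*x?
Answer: -640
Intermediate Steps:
w(x, B) = -x²/2 (w(x, B) = -x*x/2 = -x²/2)
k(b) = -b⁴/2
c(-2)*k(-4) = (7 - 2)*(-½*(-4)⁴) = 5*(-½*256) = 5*(-128) = -640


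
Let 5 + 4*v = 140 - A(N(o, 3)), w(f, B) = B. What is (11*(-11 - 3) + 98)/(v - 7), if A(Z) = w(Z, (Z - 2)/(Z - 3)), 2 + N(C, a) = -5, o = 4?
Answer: -2240/1061 ≈ -2.1112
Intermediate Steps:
N(C, a) = -7 (N(C, a) = -2 - 5 = -7)
A(Z) = (-2 + Z)/(-3 + Z) (A(Z) = (Z - 2)/(Z - 3) = (-2 + Z)/(-3 + Z))
v = 1341/40 (v = -5/4 + (140 - (-2 - 7)/(-3 - 7))/4 = -5/4 + (140 - (-9)/(-10))/4 = -5/4 + (140 - (-1)*(-9)/10)/4 = -5/4 + (140 - 1*9/10)/4 = -5/4 + (140 - 9/10)/4 = -5/4 + (¼)*(1391/10) = -5/4 + 1391/40 = 1341/40 ≈ 33.525)
(11*(-11 - 3) + 98)/(v - 7) = (11*(-11 - 3) + 98)/(1341/40 - 7) = (11*(-14) + 98)/(1061/40) = (-154 + 98)*(40/1061) = -56*40/1061 = -2240/1061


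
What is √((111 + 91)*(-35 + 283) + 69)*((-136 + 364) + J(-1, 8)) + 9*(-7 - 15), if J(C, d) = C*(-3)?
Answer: -198 + 231*√50165 ≈ 51540.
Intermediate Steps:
J(C, d) = -3*C
√((111 + 91)*(-35 + 283) + 69)*((-136 + 364) + J(-1, 8)) + 9*(-7 - 15) = √((111 + 91)*(-35 + 283) + 69)*((-136 + 364) - 3*(-1)) + 9*(-7 - 15) = √(202*248 + 69)*(228 + 3) + 9*(-22) = √(50096 + 69)*231 - 198 = √50165*231 - 198 = 231*√50165 - 198 = -198 + 231*√50165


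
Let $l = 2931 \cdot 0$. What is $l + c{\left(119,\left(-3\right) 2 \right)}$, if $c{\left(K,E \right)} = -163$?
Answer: $-163$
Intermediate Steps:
$l = 0$
$l + c{\left(119,\left(-3\right) 2 \right)} = 0 - 163 = -163$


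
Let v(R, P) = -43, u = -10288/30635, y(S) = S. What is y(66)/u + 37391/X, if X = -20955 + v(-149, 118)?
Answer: -10710186197/54006856 ≈ -198.31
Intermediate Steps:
u = -10288/30635 (u = -10288*1/30635 = -10288/30635 ≈ -0.33582)
X = -20998 (X = -20955 - 43 = -20998)
y(66)/u + 37391/X = 66/(-10288/30635) + 37391/(-20998) = 66*(-30635/10288) + 37391*(-1/20998) = -1010955/5144 - 37391/20998 = -10710186197/54006856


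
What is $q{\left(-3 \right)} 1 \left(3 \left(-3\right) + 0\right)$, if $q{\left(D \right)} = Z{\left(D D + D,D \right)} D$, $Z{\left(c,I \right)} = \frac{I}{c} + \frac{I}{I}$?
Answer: $\frac{27}{2} \approx 13.5$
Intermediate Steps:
$Z{\left(c,I \right)} = 1 + \frac{I}{c}$ ($Z{\left(c,I \right)} = \frac{I}{c} + 1 = 1 + \frac{I}{c}$)
$q{\left(D \right)} = \frac{D \left(D^{2} + 2 D\right)}{D + D^{2}}$ ($q{\left(D \right)} = \frac{D + \left(D D + D\right)}{D D + D} D = \frac{D + \left(D^{2} + D\right)}{D^{2} + D} D = \frac{D + \left(D + D^{2}\right)}{D + D^{2}} D = \frac{D^{2} + 2 D}{D + D^{2}} D = \frac{D \left(D^{2} + 2 D\right)}{D + D^{2}}$)
$q{\left(-3 \right)} 1 \left(3 \left(-3\right) + 0\right) = - \frac{3 \left(2 - 3\right)}{1 - 3} \cdot 1 \left(3 \left(-3\right) + 0\right) = \left(-3\right) \frac{1}{-2} \left(-1\right) 1 \left(-9 + 0\right) = \left(-3\right) \left(- \frac{1}{2}\right) \left(-1\right) 1 \left(-9\right) = \left(- \frac{3}{2}\right) 1 \left(-9\right) = \left(- \frac{3}{2}\right) \left(-9\right) = \frac{27}{2}$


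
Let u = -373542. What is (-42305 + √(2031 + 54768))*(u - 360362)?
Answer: 31047808720 - 2201712*√6311 ≈ 3.0873e+10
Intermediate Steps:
(-42305 + √(2031 + 54768))*(u - 360362) = (-42305 + √(2031 + 54768))*(-373542 - 360362) = (-42305 + √56799)*(-733904) = (-42305 + 3*√6311)*(-733904) = 31047808720 - 2201712*√6311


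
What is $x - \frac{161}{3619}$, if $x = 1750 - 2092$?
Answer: $- \frac{176837}{517} \approx -342.04$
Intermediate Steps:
$x = -342$ ($x = 1750 - 2092 = -342$)
$x - \frac{161}{3619} = -342 - \frac{161}{3619} = -342 - 161 \cdot \frac{1}{3619} = -342 - \frac{23}{517} = - \frac{176837}{517}$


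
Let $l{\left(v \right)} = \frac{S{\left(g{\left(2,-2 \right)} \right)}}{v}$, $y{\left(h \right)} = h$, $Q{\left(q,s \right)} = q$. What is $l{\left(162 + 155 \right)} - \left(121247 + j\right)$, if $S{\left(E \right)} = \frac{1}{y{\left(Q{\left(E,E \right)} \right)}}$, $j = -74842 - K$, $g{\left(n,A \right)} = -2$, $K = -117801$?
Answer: $- \frac{104106605}{634} \approx -1.6421 \cdot 10^{5}$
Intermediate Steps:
$j = 42959$ ($j = -74842 - -117801 = -74842 + 117801 = 42959$)
$S{\left(E \right)} = \frac{1}{E}$
$l{\left(v \right)} = - \frac{1}{2 v}$ ($l{\left(v \right)} = \frac{1}{\left(-2\right) v} = - \frac{1}{2 v}$)
$l{\left(162 + 155 \right)} - \left(121247 + j\right) = - \frac{1}{2 \left(162 + 155\right)} - 164206 = - \frac{1}{2 \cdot 317} - 164206 = \left(- \frac{1}{2}\right) \frac{1}{317} - 164206 = - \frac{1}{634} - 164206 = - \frac{104106605}{634}$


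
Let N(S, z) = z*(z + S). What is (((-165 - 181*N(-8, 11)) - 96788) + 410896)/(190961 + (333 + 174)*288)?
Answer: 307970/336977 ≈ 0.91392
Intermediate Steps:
N(S, z) = z*(S + z)
(((-165 - 181*N(-8, 11)) - 96788) + 410896)/(190961 + (333 + 174)*288) = (((-165 - 1991*(-8 + 11)) - 96788) + 410896)/(190961 + (333 + 174)*288) = (((-165 - 1991*3) - 96788) + 410896)/(190961 + 507*288) = (((-165 - 181*33) - 96788) + 410896)/(190961 + 146016) = (((-165 - 5973) - 96788) + 410896)/336977 = ((-6138 - 96788) + 410896)*(1/336977) = (-102926 + 410896)*(1/336977) = 307970*(1/336977) = 307970/336977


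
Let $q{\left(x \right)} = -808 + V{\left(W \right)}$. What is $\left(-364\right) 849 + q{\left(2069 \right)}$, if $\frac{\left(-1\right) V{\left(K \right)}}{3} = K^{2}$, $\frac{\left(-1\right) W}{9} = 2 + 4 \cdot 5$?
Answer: $-427456$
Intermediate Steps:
$W = -198$ ($W = - 9 \left(2 + 4 \cdot 5\right) = - 9 \left(2 + 20\right) = \left(-9\right) 22 = -198$)
$V{\left(K \right)} = - 3 K^{2}$
$q{\left(x \right)} = -118420$ ($q{\left(x \right)} = -808 - 3 \left(-198\right)^{2} = -808 - 117612 = -118420$)
$\left(-364\right) 849 + q{\left(2069 \right)} = \left(-364\right) 849 - 118420 = -309036 - 118420 = -427456$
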